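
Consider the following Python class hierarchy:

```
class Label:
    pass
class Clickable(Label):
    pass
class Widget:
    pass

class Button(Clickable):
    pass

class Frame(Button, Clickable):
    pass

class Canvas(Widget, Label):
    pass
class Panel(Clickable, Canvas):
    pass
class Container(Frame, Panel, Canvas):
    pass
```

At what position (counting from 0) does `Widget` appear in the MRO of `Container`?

6

L[Container] = Container + merge(L[Frame], L[Panel], L[Canvas], [Frame Panel Canvas])
  take Frame:  [Frame Button Clickable Label object] + [Panel Clickable Canvas Widget Label object] + [Canvas Widget Label object] + [Frame Panel Canvas]
  take Button:  [Button Clickable Label object] + [Panel Clickable Canvas Widget Label object] + [Canvas Widget Label object] + [Panel Canvas]
  take Panel:  [Clickable Label object] + [Panel Clickable Canvas Widget Label object] + [Canvas Widget Label object] + [Panel Canvas]
  take Clickable:  [Clickable Label object] + [Clickable Canvas Widget Label object] + [Canvas Widget Label object] + [Canvas]
  take Canvas:  [Label object] + [Canvas Widget Label object] + [Canvas Widget Label object] + [Canvas]
  take Widget:  [Label object] + [Widget Label object] + [Widget Label object]
  take Label:  [Label object] + [Label object] + [Label object]
  take object:  [object] + [object] + [object]
MRO: Container Frame Button Panel Clickable Canvas Widget Label object
Widget sits at index 6.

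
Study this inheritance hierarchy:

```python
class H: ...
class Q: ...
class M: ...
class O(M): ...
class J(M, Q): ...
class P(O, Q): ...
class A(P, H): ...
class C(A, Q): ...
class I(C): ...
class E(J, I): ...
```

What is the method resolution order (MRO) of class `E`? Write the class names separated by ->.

E -> J -> I -> C -> A -> P -> O -> M -> Q -> H -> object

L[E] = E + merge(L[J], L[I], [J I])
  take J:  [J M Q object] + [I C A P O M Q H object] + [J I]
  take I:  [M Q object] + [I C A P O M Q H object] + [I]
  take C:  [M Q object] + [C A P O M Q H object]
  take A:  [M Q object] + [A P O M Q H object]
  take P:  [M Q object] + [P O M Q H object]
  take O:  [M Q object] + [O M Q H object]
  take M:  [M Q object] + [M Q H object]
  take Q:  [Q object] + [Q H object]
  take H:  [object] + [H object]
  take object:  [object] + [object]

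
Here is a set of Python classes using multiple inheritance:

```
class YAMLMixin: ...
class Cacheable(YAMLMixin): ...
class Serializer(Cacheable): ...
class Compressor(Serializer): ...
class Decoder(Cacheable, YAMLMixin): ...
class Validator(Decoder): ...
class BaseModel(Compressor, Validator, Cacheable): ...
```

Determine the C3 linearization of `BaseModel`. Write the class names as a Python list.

L[BaseModel] = BaseModel + merge(L[Compressor], L[Validator], L[Cacheable], [Compressor Validator Cacheable])
  take Compressor:  [Compressor Serializer Cacheable YAMLMixin object] + [Validator Decoder Cacheable YAMLMixin object] + [Cacheable YAMLMixin object] + [Compressor Validator Cacheable]
  take Serializer:  [Serializer Cacheable YAMLMixin object] + [Validator Decoder Cacheable YAMLMixin object] + [Cacheable YAMLMixin object] + [Validator Cacheable]
  take Validator:  [Cacheable YAMLMixin object] + [Validator Decoder Cacheable YAMLMixin object] + [Cacheable YAMLMixin object] + [Validator Cacheable]
  take Decoder:  [Cacheable YAMLMixin object] + [Decoder Cacheable YAMLMixin object] + [Cacheable YAMLMixin object] + [Cacheable]
  take Cacheable:  [Cacheable YAMLMixin object] + [Cacheable YAMLMixin object] + [Cacheable YAMLMixin object] + [Cacheable]
  take YAMLMixin:  [YAMLMixin object] + [YAMLMixin object] + [YAMLMixin object]
  take object:  [object] + [object] + [object]

[BaseModel, Compressor, Serializer, Validator, Decoder, Cacheable, YAMLMixin, object]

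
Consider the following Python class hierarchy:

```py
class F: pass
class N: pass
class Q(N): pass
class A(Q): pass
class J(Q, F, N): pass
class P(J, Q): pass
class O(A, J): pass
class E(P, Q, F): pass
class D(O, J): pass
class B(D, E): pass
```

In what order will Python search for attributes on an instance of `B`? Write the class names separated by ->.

L[B] = B + merge(L[D], L[E], [D E])
  take D:  [D O A J Q F N object] + [E P J Q F N object] + [D E]
  take O:  [O A J Q F N object] + [E P J Q F N object] + [E]
  take A:  [A J Q F N object] + [E P J Q F N object] + [E]
  take E:  [J Q F N object] + [E P J Q F N object] + [E]
  take P:  [J Q F N object] + [P J Q F N object]
  take J:  [J Q F N object] + [J Q F N object]
  take Q:  [Q F N object] + [Q F N object]
  take F:  [F N object] + [F N object]
  take N:  [N object] + [N object]
  take object:  [object] + [object]

B -> D -> O -> A -> E -> P -> J -> Q -> F -> N -> object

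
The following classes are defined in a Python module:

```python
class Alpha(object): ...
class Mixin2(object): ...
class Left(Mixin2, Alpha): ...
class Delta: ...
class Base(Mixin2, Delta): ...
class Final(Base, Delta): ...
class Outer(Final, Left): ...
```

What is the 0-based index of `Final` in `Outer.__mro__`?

1

L[Outer] = Outer + merge(L[Final], L[Left], [Final Left])
  take Final:  [Final Base Mixin2 Delta object] + [Left Mixin2 Alpha object] + [Final Left]
  take Base:  [Base Mixin2 Delta object] + [Left Mixin2 Alpha object] + [Left]
  take Left:  [Mixin2 Delta object] + [Left Mixin2 Alpha object] + [Left]
  take Mixin2:  [Mixin2 Delta object] + [Mixin2 Alpha object]
  take Delta:  [Delta object] + [Alpha object]
  take Alpha:  [object] + [Alpha object]
  take object:  [object] + [object]
MRO: Outer Final Base Left Mixin2 Delta Alpha object
Final sits at index 1.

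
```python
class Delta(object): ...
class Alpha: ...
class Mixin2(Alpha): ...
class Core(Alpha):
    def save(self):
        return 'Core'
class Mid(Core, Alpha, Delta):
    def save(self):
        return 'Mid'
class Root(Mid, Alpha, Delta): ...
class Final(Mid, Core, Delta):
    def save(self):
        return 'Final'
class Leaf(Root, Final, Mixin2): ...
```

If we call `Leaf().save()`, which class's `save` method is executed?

L[Leaf] = Leaf + merge(L[Root], L[Final], L[Mixin2], [Root Final Mixin2])
  take Root:  [Root Mid Core Alpha Delta object] + [Final Mid Core Alpha Delta object] + [Mixin2 Alpha object] + [Root Final Mixin2]
  take Final:  [Mid Core Alpha Delta object] + [Final Mid Core Alpha Delta object] + [Mixin2 Alpha object] + [Final Mixin2]
  take Mid:  [Mid Core Alpha Delta object] + [Mid Core Alpha Delta object] + [Mixin2 Alpha object] + [Mixin2]
  take Core:  [Core Alpha Delta object] + [Core Alpha Delta object] + [Mixin2 Alpha object] + [Mixin2]
  take Mixin2:  [Alpha Delta object] + [Alpha Delta object] + [Mixin2 Alpha object] + [Mixin2]
  take Alpha:  [Alpha Delta object] + [Alpha Delta object] + [Alpha object]
  take Delta:  [Delta object] + [Delta object] + [object]
  take object:  [object] + [object] + [object]
MRO: Leaf Root Final Mid Core Mixin2 Alpha Delta object
save is defined in: Core, Final, Mid. First along the MRO is Final.

Final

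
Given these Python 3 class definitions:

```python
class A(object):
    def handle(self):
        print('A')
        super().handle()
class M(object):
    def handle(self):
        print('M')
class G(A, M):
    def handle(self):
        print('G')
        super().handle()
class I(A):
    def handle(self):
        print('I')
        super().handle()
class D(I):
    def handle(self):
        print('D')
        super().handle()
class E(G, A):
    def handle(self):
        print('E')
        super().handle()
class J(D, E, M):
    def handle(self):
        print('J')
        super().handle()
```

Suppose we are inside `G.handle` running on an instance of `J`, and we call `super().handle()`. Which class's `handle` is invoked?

A

L[J] = J + merge(L[D], L[E], L[M], [D E M])
  take D:  [D I A object] + [E G A M object] + [M object] + [D E M]
  take I:  [I A object] + [E G A M object] + [M object] + [E M]
  take E:  [A object] + [E G A M object] + [M object] + [E M]
  take G:  [A object] + [G A M object] + [M object] + [M]
  take A:  [A object] + [A M object] + [M object] + [M]
  take M:  [object] + [M object] + [M object] + [M]
  take object:  [object] + [object] + [object]
MRO: J D I E G A M object
super() in G.handle on a J instance goes to the class after G in J's MRO: A.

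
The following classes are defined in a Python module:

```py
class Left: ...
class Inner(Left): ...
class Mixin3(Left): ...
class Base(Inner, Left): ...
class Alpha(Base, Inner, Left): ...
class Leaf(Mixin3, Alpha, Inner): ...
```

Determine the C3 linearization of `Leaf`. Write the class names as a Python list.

L[Leaf] = Leaf + merge(L[Mixin3], L[Alpha], L[Inner], [Mixin3 Alpha Inner])
  take Mixin3:  [Mixin3 Left object] + [Alpha Base Inner Left object] + [Inner Left object] + [Mixin3 Alpha Inner]
  take Alpha:  [Left object] + [Alpha Base Inner Left object] + [Inner Left object] + [Alpha Inner]
  take Base:  [Left object] + [Base Inner Left object] + [Inner Left object] + [Inner]
  take Inner:  [Left object] + [Inner Left object] + [Inner Left object] + [Inner]
  take Left:  [Left object] + [Left object] + [Left object]
  take object:  [object] + [object] + [object]

[Leaf, Mixin3, Alpha, Base, Inner, Left, object]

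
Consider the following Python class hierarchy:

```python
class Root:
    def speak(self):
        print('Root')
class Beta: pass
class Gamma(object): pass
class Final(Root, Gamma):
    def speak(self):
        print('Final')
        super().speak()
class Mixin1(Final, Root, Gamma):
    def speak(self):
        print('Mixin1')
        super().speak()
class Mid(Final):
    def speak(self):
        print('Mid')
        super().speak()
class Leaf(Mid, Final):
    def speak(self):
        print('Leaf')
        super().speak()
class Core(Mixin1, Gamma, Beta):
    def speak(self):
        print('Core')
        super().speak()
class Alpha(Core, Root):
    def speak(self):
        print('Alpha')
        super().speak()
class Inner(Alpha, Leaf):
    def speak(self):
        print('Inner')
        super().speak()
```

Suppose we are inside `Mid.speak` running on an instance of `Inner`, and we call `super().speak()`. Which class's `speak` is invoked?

Final

L[Inner] = Inner + merge(L[Alpha], L[Leaf], [Alpha Leaf])
  take Alpha:  [Alpha Core Mixin1 Final Root Gamma Beta object] + [Leaf Mid Final Root Gamma object] + [Alpha Leaf]
  take Core:  [Core Mixin1 Final Root Gamma Beta object] + [Leaf Mid Final Root Gamma object] + [Leaf]
  take Mixin1:  [Mixin1 Final Root Gamma Beta object] + [Leaf Mid Final Root Gamma object] + [Leaf]
  take Leaf:  [Final Root Gamma Beta object] + [Leaf Mid Final Root Gamma object] + [Leaf]
  take Mid:  [Final Root Gamma Beta object] + [Mid Final Root Gamma object]
  take Final:  [Final Root Gamma Beta object] + [Final Root Gamma object]
  take Root:  [Root Gamma Beta object] + [Root Gamma object]
  take Gamma:  [Gamma Beta object] + [Gamma object]
  take Beta:  [Beta object] + [object]
  take object:  [object] + [object]
MRO: Inner Alpha Core Mixin1 Leaf Mid Final Root Gamma Beta object
super() in Mid.speak on a Inner instance goes to the class after Mid in Inner's MRO: Final.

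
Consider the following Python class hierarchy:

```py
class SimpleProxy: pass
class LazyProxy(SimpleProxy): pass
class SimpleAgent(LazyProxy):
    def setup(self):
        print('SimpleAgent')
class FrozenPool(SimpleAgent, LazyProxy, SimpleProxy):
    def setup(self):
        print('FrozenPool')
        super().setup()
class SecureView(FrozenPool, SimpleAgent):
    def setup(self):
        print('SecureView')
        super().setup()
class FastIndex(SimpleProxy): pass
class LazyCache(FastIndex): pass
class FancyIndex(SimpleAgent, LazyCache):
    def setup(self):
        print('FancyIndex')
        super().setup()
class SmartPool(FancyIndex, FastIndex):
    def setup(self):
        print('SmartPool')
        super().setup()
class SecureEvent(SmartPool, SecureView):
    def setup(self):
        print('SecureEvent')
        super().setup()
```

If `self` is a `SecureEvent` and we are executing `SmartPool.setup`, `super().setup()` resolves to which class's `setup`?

L[SecureEvent] = SecureEvent + merge(L[SmartPool], L[SecureView], [SmartPool SecureView])
  take SmartPool:  [SmartPool FancyIndex SimpleAgent LazyProxy LazyCache FastIndex SimpleProxy object] + [SecureView FrozenPool SimpleAgent LazyProxy SimpleProxy object] + [SmartPool SecureView]
  take FancyIndex:  [FancyIndex SimpleAgent LazyProxy LazyCache FastIndex SimpleProxy object] + [SecureView FrozenPool SimpleAgent LazyProxy SimpleProxy object] + [SecureView]
  take SecureView:  [SimpleAgent LazyProxy LazyCache FastIndex SimpleProxy object] + [SecureView FrozenPool SimpleAgent LazyProxy SimpleProxy object] + [SecureView]
  take FrozenPool:  [SimpleAgent LazyProxy LazyCache FastIndex SimpleProxy object] + [FrozenPool SimpleAgent LazyProxy SimpleProxy object]
  take SimpleAgent:  [SimpleAgent LazyProxy LazyCache FastIndex SimpleProxy object] + [SimpleAgent LazyProxy SimpleProxy object]
  take LazyProxy:  [LazyProxy LazyCache FastIndex SimpleProxy object] + [LazyProxy SimpleProxy object]
  take LazyCache:  [LazyCache FastIndex SimpleProxy object] + [SimpleProxy object]
  take FastIndex:  [FastIndex SimpleProxy object] + [SimpleProxy object]
  take SimpleProxy:  [SimpleProxy object] + [SimpleProxy object]
  take object:  [object] + [object]
MRO: SecureEvent SmartPool FancyIndex SecureView FrozenPool SimpleAgent LazyProxy LazyCache FastIndex SimpleProxy object
super() in SmartPool.setup on a SecureEvent instance goes to the class after SmartPool in SecureEvent's MRO: FancyIndex.

FancyIndex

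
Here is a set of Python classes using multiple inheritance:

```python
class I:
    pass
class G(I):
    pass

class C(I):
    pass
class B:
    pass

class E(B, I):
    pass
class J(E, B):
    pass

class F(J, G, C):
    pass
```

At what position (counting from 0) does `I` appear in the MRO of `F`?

6

L[F] = F + merge(L[J], L[G], L[C], [J G C])
  take J:  [J E B I object] + [G I object] + [C I object] + [J G C]
  take E:  [E B I object] + [G I object] + [C I object] + [G C]
  take B:  [B I object] + [G I object] + [C I object] + [G C]
  take G:  [I object] + [G I object] + [C I object] + [G C]
  take C:  [I object] + [I object] + [C I object] + [C]
  take I:  [I object] + [I object] + [I object]
  take object:  [object] + [object] + [object]
MRO: F J E B G C I object
I sits at index 6.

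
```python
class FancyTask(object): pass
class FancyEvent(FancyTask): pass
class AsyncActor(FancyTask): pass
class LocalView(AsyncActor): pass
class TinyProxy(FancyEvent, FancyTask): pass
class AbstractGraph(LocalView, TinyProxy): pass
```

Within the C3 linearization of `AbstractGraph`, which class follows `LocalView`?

AsyncActor

L[AbstractGraph] = AbstractGraph + merge(L[LocalView], L[TinyProxy], [LocalView TinyProxy])
  take LocalView:  [LocalView AsyncActor FancyTask object] + [TinyProxy FancyEvent FancyTask object] + [LocalView TinyProxy]
  take AsyncActor:  [AsyncActor FancyTask object] + [TinyProxy FancyEvent FancyTask object] + [TinyProxy]
  take TinyProxy:  [FancyTask object] + [TinyProxy FancyEvent FancyTask object] + [TinyProxy]
  take FancyEvent:  [FancyTask object] + [FancyEvent FancyTask object]
  take FancyTask:  [FancyTask object] + [FancyTask object]
  take object:  [object] + [object]
MRO: AbstractGraph LocalView AsyncActor TinyProxy FancyEvent FancyTask object
LocalView is at position 1; next is AsyncActor.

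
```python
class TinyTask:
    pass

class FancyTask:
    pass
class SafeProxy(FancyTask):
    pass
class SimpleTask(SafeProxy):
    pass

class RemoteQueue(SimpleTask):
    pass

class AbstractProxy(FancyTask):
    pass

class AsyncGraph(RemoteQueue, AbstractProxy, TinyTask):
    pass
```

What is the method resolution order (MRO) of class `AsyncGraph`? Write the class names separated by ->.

L[AsyncGraph] = AsyncGraph + merge(L[RemoteQueue], L[AbstractProxy], L[TinyTask], [RemoteQueue AbstractProxy TinyTask])
  take RemoteQueue:  [RemoteQueue SimpleTask SafeProxy FancyTask object] + [AbstractProxy FancyTask object] + [TinyTask object] + [RemoteQueue AbstractProxy TinyTask]
  take SimpleTask:  [SimpleTask SafeProxy FancyTask object] + [AbstractProxy FancyTask object] + [TinyTask object] + [AbstractProxy TinyTask]
  take SafeProxy:  [SafeProxy FancyTask object] + [AbstractProxy FancyTask object] + [TinyTask object] + [AbstractProxy TinyTask]
  take AbstractProxy:  [FancyTask object] + [AbstractProxy FancyTask object] + [TinyTask object] + [AbstractProxy TinyTask]
  take FancyTask:  [FancyTask object] + [FancyTask object] + [TinyTask object] + [TinyTask]
  take TinyTask:  [object] + [object] + [TinyTask object] + [TinyTask]
  take object:  [object] + [object] + [object]

AsyncGraph -> RemoteQueue -> SimpleTask -> SafeProxy -> AbstractProxy -> FancyTask -> TinyTask -> object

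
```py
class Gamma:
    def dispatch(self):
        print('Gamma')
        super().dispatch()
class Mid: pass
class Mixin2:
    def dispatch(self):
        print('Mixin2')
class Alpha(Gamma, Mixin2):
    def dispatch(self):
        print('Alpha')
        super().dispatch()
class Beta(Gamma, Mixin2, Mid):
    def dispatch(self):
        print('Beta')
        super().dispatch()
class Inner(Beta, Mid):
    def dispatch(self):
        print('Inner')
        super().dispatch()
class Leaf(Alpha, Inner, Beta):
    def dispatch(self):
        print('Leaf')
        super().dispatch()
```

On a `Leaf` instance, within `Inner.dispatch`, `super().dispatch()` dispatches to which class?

Beta

L[Leaf] = Leaf + merge(L[Alpha], L[Inner], L[Beta], [Alpha Inner Beta])
  take Alpha:  [Alpha Gamma Mixin2 object] + [Inner Beta Gamma Mixin2 Mid object] + [Beta Gamma Mixin2 Mid object] + [Alpha Inner Beta]
  take Inner:  [Gamma Mixin2 object] + [Inner Beta Gamma Mixin2 Mid object] + [Beta Gamma Mixin2 Mid object] + [Inner Beta]
  take Beta:  [Gamma Mixin2 object] + [Beta Gamma Mixin2 Mid object] + [Beta Gamma Mixin2 Mid object] + [Beta]
  take Gamma:  [Gamma Mixin2 object] + [Gamma Mixin2 Mid object] + [Gamma Mixin2 Mid object]
  take Mixin2:  [Mixin2 object] + [Mixin2 Mid object] + [Mixin2 Mid object]
  take Mid:  [object] + [Mid object] + [Mid object]
  take object:  [object] + [object] + [object]
MRO: Leaf Alpha Inner Beta Gamma Mixin2 Mid object
super() in Inner.dispatch on a Leaf instance goes to the class after Inner in Leaf's MRO: Beta.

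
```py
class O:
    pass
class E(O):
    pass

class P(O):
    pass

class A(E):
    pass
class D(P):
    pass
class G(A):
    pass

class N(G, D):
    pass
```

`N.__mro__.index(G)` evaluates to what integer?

1

L[N] = N + merge(L[G], L[D], [G D])
  take G:  [G A E O object] + [D P O object] + [G D]
  take A:  [A E O object] + [D P O object] + [D]
  take E:  [E O object] + [D P O object] + [D]
  take D:  [O object] + [D P O object] + [D]
  take P:  [O object] + [P O object]
  take O:  [O object] + [O object]
  take object:  [object] + [object]
MRO: N G A E D P O object
G sits at index 1.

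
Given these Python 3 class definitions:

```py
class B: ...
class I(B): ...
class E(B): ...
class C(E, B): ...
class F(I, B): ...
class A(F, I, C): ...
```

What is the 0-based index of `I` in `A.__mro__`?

2

L[A] = A + merge(L[F], L[I], L[C], [F I C])
  take F:  [F I B object] + [I B object] + [C E B object] + [F I C]
  take I:  [I B object] + [I B object] + [C E B object] + [I C]
  take C:  [B object] + [B object] + [C E B object] + [C]
  take E:  [B object] + [B object] + [E B object]
  take B:  [B object] + [B object] + [B object]
  take object:  [object] + [object] + [object]
MRO: A F I C E B object
I sits at index 2.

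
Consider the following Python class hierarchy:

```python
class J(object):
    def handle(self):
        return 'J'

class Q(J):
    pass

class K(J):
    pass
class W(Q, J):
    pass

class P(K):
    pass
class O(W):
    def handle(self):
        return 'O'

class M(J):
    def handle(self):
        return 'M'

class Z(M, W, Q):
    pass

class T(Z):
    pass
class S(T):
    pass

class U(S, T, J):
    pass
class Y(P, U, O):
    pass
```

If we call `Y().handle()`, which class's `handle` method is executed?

L[Y] = Y + merge(L[P], L[U], L[O], [P U O])
  take P:  [P K J object] + [U S T Z M W Q J object] + [O W Q J object] + [P U O]
  take K:  [K J object] + [U S T Z M W Q J object] + [O W Q J object] + [U O]
  take U:  [J object] + [U S T Z M W Q J object] + [O W Q J object] + [U O]
  take S:  [J object] + [S T Z M W Q J object] + [O W Q J object] + [O]
  take T:  [J object] + [T Z M W Q J object] + [O W Q J object] + [O]
  take Z:  [J object] + [Z M W Q J object] + [O W Q J object] + [O]
  take M:  [J object] + [M W Q J object] + [O W Q J object] + [O]
  take O:  [J object] + [W Q J object] + [O W Q J object] + [O]
  take W:  [J object] + [W Q J object] + [W Q J object]
  take Q:  [J object] + [Q J object] + [Q J object]
  take J:  [J object] + [J object] + [J object]
  take object:  [object] + [object] + [object]
MRO: Y P K U S T Z M O W Q J object
handle is defined in: J, M, O. First along the MRO is M.

M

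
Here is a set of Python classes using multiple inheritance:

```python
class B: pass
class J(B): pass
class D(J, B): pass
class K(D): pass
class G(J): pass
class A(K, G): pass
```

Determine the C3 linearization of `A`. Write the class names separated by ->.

L[A] = A + merge(L[K], L[G], [K G])
  take K:  [K D J B object] + [G J B object] + [K G]
  take D:  [D J B object] + [G J B object] + [G]
  take G:  [J B object] + [G J B object] + [G]
  take J:  [J B object] + [J B object]
  take B:  [B object] + [B object]
  take object:  [object] + [object]

A -> K -> D -> G -> J -> B -> object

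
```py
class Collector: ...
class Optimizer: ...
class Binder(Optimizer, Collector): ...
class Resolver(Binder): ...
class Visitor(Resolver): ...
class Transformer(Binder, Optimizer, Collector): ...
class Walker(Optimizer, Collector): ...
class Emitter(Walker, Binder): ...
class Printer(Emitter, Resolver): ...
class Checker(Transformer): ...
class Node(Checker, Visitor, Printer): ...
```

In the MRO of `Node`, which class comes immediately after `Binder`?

Optimizer

L[Node] = Node + merge(L[Checker], L[Visitor], L[Printer], [Checker Visitor Printer])
  take Checker:  [Checker Transformer Binder Optimizer Collector object] + [Visitor Resolver Binder Optimizer Collector object] + [Printer Emitter Walker Resolver Binder Optimizer Collector object] + [Checker Visitor Printer]
  take Transformer:  [Transformer Binder Optimizer Collector object] + [Visitor Resolver Binder Optimizer Collector object] + [Printer Emitter Walker Resolver Binder Optimizer Collector object] + [Visitor Printer]
  take Visitor:  [Binder Optimizer Collector object] + [Visitor Resolver Binder Optimizer Collector object] + [Printer Emitter Walker Resolver Binder Optimizer Collector object] + [Visitor Printer]
  take Printer:  [Binder Optimizer Collector object] + [Resolver Binder Optimizer Collector object] + [Printer Emitter Walker Resolver Binder Optimizer Collector object] + [Printer]
  take Emitter:  [Binder Optimizer Collector object] + [Resolver Binder Optimizer Collector object] + [Emitter Walker Resolver Binder Optimizer Collector object]
  take Walker:  [Binder Optimizer Collector object] + [Resolver Binder Optimizer Collector object] + [Walker Resolver Binder Optimizer Collector object]
  take Resolver:  [Binder Optimizer Collector object] + [Resolver Binder Optimizer Collector object] + [Resolver Binder Optimizer Collector object]
  take Binder:  [Binder Optimizer Collector object] + [Binder Optimizer Collector object] + [Binder Optimizer Collector object]
  take Optimizer:  [Optimizer Collector object] + [Optimizer Collector object] + [Optimizer Collector object]
  take Collector:  [Collector object] + [Collector object] + [Collector object]
  take object:  [object] + [object] + [object]
MRO: Node Checker Transformer Visitor Printer Emitter Walker Resolver Binder Optimizer Collector object
Binder is at position 8; next is Optimizer.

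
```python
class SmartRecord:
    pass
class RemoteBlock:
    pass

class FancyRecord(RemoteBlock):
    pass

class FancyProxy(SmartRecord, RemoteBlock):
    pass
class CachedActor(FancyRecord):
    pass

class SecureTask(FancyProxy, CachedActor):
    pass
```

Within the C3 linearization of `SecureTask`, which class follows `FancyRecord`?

RemoteBlock

L[SecureTask] = SecureTask + merge(L[FancyProxy], L[CachedActor], [FancyProxy CachedActor])
  take FancyProxy:  [FancyProxy SmartRecord RemoteBlock object] + [CachedActor FancyRecord RemoteBlock object] + [FancyProxy CachedActor]
  take SmartRecord:  [SmartRecord RemoteBlock object] + [CachedActor FancyRecord RemoteBlock object] + [CachedActor]
  take CachedActor:  [RemoteBlock object] + [CachedActor FancyRecord RemoteBlock object] + [CachedActor]
  take FancyRecord:  [RemoteBlock object] + [FancyRecord RemoteBlock object]
  take RemoteBlock:  [RemoteBlock object] + [RemoteBlock object]
  take object:  [object] + [object]
MRO: SecureTask FancyProxy SmartRecord CachedActor FancyRecord RemoteBlock object
FancyRecord is at position 4; next is RemoteBlock.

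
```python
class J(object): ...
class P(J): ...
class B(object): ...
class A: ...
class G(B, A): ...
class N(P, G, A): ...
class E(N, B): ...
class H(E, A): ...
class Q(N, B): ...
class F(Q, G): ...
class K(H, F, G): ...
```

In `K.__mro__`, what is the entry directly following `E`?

F

L[K] = K + merge(L[H], L[F], L[G], [H F G])
  take H:  [H E N P J G B A object] + [F Q N P J G B A object] + [G B A object] + [H F G]
  take E:  [E N P J G B A object] + [F Q N P J G B A object] + [G B A object] + [F G]
  take F:  [N P J G B A object] + [F Q N P J G B A object] + [G B A object] + [F G]
  take Q:  [N P J G B A object] + [Q N P J G B A object] + [G B A object] + [G]
  take N:  [N P J G B A object] + [N P J G B A object] + [G B A object] + [G]
  take P:  [P J G B A object] + [P J G B A object] + [G B A object] + [G]
  take J:  [J G B A object] + [J G B A object] + [G B A object] + [G]
  take G:  [G B A object] + [G B A object] + [G B A object] + [G]
  take B:  [B A object] + [B A object] + [B A object]
  take A:  [A object] + [A object] + [A object]
  take object:  [object] + [object] + [object]
MRO: K H E F Q N P J G B A object
E is at position 2; next is F.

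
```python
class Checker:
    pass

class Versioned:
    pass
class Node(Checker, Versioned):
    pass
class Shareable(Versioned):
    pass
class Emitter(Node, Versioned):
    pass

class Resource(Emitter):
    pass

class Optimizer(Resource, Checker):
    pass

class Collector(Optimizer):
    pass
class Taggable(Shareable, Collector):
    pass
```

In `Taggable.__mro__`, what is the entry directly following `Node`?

Checker

L[Taggable] = Taggable + merge(L[Shareable], L[Collector], [Shareable Collector])
  take Shareable:  [Shareable Versioned object] + [Collector Optimizer Resource Emitter Node Checker Versioned object] + [Shareable Collector]
  take Collector:  [Versioned object] + [Collector Optimizer Resource Emitter Node Checker Versioned object] + [Collector]
  take Optimizer:  [Versioned object] + [Optimizer Resource Emitter Node Checker Versioned object]
  take Resource:  [Versioned object] + [Resource Emitter Node Checker Versioned object]
  take Emitter:  [Versioned object] + [Emitter Node Checker Versioned object]
  take Node:  [Versioned object] + [Node Checker Versioned object]
  take Checker:  [Versioned object] + [Checker Versioned object]
  take Versioned:  [Versioned object] + [Versioned object]
  take object:  [object] + [object]
MRO: Taggable Shareable Collector Optimizer Resource Emitter Node Checker Versioned object
Node is at position 6; next is Checker.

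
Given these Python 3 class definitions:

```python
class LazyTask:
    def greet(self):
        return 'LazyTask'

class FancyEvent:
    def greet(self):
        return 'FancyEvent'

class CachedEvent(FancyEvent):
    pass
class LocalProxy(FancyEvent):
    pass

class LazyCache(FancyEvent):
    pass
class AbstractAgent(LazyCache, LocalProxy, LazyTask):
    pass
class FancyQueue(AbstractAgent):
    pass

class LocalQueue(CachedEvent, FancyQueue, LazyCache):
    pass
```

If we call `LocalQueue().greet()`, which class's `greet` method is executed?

FancyEvent

L[LocalQueue] = LocalQueue + merge(L[CachedEvent], L[FancyQueue], L[LazyCache], [CachedEvent FancyQueue LazyCache])
  take CachedEvent:  [CachedEvent FancyEvent object] + [FancyQueue AbstractAgent LazyCache LocalProxy FancyEvent LazyTask object] + [LazyCache FancyEvent object] + [CachedEvent FancyQueue LazyCache]
  take FancyQueue:  [FancyEvent object] + [FancyQueue AbstractAgent LazyCache LocalProxy FancyEvent LazyTask object] + [LazyCache FancyEvent object] + [FancyQueue LazyCache]
  take AbstractAgent:  [FancyEvent object] + [AbstractAgent LazyCache LocalProxy FancyEvent LazyTask object] + [LazyCache FancyEvent object] + [LazyCache]
  take LazyCache:  [FancyEvent object] + [LazyCache LocalProxy FancyEvent LazyTask object] + [LazyCache FancyEvent object] + [LazyCache]
  take LocalProxy:  [FancyEvent object] + [LocalProxy FancyEvent LazyTask object] + [FancyEvent object]
  take FancyEvent:  [FancyEvent object] + [FancyEvent LazyTask object] + [FancyEvent object]
  take LazyTask:  [object] + [LazyTask object] + [object]
  take object:  [object] + [object] + [object]
MRO: LocalQueue CachedEvent FancyQueue AbstractAgent LazyCache LocalProxy FancyEvent LazyTask object
greet is defined in: FancyEvent, LazyTask. First along the MRO is FancyEvent.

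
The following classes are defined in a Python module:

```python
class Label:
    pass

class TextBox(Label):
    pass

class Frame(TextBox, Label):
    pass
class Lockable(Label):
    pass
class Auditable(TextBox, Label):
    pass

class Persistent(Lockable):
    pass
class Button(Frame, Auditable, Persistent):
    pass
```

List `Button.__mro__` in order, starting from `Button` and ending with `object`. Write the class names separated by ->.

L[Button] = Button + merge(L[Frame], L[Auditable], L[Persistent], [Frame Auditable Persistent])
  take Frame:  [Frame TextBox Label object] + [Auditable TextBox Label object] + [Persistent Lockable Label object] + [Frame Auditable Persistent]
  take Auditable:  [TextBox Label object] + [Auditable TextBox Label object] + [Persistent Lockable Label object] + [Auditable Persistent]
  take TextBox:  [TextBox Label object] + [TextBox Label object] + [Persistent Lockable Label object] + [Persistent]
  take Persistent:  [Label object] + [Label object] + [Persistent Lockable Label object] + [Persistent]
  take Lockable:  [Label object] + [Label object] + [Lockable Label object]
  take Label:  [Label object] + [Label object] + [Label object]
  take object:  [object] + [object] + [object]

Button -> Frame -> Auditable -> TextBox -> Persistent -> Lockable -> Label -> object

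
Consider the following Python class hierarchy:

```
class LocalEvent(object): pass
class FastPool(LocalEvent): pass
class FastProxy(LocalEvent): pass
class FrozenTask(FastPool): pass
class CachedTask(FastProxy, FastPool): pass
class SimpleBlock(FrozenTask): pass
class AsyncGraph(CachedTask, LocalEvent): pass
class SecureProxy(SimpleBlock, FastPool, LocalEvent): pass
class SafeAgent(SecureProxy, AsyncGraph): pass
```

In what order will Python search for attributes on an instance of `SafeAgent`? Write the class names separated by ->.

SafeAgent -> SecureProxy -> SimpleBlock -> FrozenTask -> AsyncGraph -> CachedTask -> FastProxy -> FastPool -> LocalEvent -> object

L[SafeAgent] = SafeAgent + merge(L[SecureProxy], L[AsyncGraph], [SecureProxy AsyncGraph])
  take SecureProxy:  [SecureProxy SimpleBlock FrozenTask FastPool LocalEvent object] + [AsyncGraph CachedTask FastProxy FastPool LocalEvent object] + [SecureProxy AsyncGraph]
  take SimpleBlock:  [SimpleBlock FrozenTask FastPool LocalEvent object] + [AsyncGraph CachedTask FastProxy FastPool LocalEvent object] + [AsyncGraph]
  take FrozenTask:  [FrozenTask FastPool LocalEvent object] + [AsyncGraph CachedTask FastProxy FastPool LocalEvent object] + [AsyncGraph]
  take AsyncGraph:  [FastPool LocalEvent object] + [AsyncGraph CachedTask FastProxy FastPool LocalEvent object] + [AsyncGraph]
  take CachedTask:  [FastPool LocalEvent object] + [CachedTask FastProxy FastPool LocalEvent object]
  take FastProxy:  [FastPool LocalEvent object] + [FastProxy FastPool LocalEvent object]
  take FastPool:  [FastPool LocalEvent object] + [FastPool LocalEvent object]
  take LocalEvent:  [LocalEvent object] + [LocalEvent object]
  take object:  [object] + [object]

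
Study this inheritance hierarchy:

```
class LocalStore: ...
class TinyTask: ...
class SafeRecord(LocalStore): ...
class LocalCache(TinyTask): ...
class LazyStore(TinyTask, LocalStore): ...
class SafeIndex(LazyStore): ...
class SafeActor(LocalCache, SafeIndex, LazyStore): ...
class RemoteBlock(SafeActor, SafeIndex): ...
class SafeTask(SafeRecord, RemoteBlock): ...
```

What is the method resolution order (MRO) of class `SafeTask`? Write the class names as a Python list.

[SafeTask, SafeRecord, RemoteBlock, SafeActor, LocalCache, SafeIndex, LazyStore, TinyTask, LocalStore, object]

L[SafeTask] = SafeTask + merge(L[SafeRecord], L[RemoteBlock], [SafeRecord RemoteBlock])
  take SafeRecord:  [SafeRecord LocalStore object] + [RemoteBlock SafeActor LocalCache SafeIndex LazyStore TinyTask LocalStore object] + [SafeRecord RemoteBlock]
  take RemoteBlock:  [LocalStore object] + [RemoteBlock SafeActor LocalCache SafeIndex LazyStore TinyTask LocalStore object] + [RemoteBlock]
  take SafeActor:  [LocalStore object] + [SafeActor LocalCache SafeIndex LazyStore TinyTask LocalStore object]
  take LocalCache:  [LocalStore object] + [LocalCache SafeIndex LazyStore TinyTask LocalStore object]
  take SafeIndex:  [LocalStore object] + [SafeIndex LazyStore TinyTask LocalStore object]
  take LazyStore:  [LocalStore object] + [LazyStore TinyTask LocalStore object]
  take TinyTask:  [LocalStore object] + [TinyTask LocalStore object]
  take LocalStore:  [LocalStore object] + [LocalStore object]
  take object:  [object] + [object]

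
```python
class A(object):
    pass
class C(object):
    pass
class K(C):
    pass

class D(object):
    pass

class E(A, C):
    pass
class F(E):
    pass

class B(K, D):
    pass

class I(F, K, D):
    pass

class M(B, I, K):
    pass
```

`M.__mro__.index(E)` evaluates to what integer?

L[M] = M + merge(L[B], L[I], L[K], [B I K])
  take B:  [B K C D object] + [I F E A K C D object] + [K C object] + [B I K]
  take I:  [K C D object] + [I F E A K C D object] + [K C object] + [I K]
  take F:  [K C D object] + [F E A K C D object] + [K C object] + [K]
  take E:  [K C D object] + [E A K C D object] + [K C object] + [K]
  take A:  [K C D object] + [A K C D object] + [K C object] + [K]
  take K:  [K C D object] + [K C D object] + [K C object] + [K]
  take C:  [C D object] + [C D object] + [C object]
  take D:  [D object] + [D object] + [object]
  take object:  [object] + [object] + [object]
MRO: M B I F E A K C D object
E sits at index 4.

4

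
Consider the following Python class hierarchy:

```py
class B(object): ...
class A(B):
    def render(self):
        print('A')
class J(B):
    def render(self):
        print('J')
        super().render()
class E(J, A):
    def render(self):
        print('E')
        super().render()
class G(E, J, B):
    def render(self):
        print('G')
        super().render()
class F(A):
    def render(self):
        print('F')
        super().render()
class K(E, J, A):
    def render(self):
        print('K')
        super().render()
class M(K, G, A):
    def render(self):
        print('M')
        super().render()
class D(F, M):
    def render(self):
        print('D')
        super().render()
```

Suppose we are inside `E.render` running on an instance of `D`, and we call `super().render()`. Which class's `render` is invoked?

J

L[D] = D + merge(L[F], L[M], [F M])
  take F:  [F A B object] + [M K G E J A B object] + [F M]
  take M:  [A B object] + [M K G E J A B object] + [M]
  take K:  [A B object] + [K G E J A B object]
  take G:  [A B object] + [G E J A B object]
  take E:  [A B object] + [E J A B object]
  take J:  [A B object] + [J A B object]
  take A:  [A B object] + [A B object]
  take B:  [B object] + [B object]
  take object:  [object] + [object]
MRO: D F M K G E J A B object
super() in E.render on a D instance goes to the class after E in D's MRO: J.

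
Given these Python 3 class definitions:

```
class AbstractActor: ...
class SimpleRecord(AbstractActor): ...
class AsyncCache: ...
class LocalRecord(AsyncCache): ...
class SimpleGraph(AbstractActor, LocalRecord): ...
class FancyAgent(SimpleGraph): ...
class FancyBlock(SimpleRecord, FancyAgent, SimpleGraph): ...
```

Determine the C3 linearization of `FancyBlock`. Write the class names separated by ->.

FancyBlock -> SimpleRecord -> FancyAgent -> SimpleGraph -> AbstractActor -> LocalRecord -> AsyncCache -> object

L[FancyBlock] = FancyBlock + merge(L[SimpleRecord], L[FancyAgent], L[SimpleGraph], [SimpleRecord FancyAgent SimpleGraph])
  take SimpleRecord:  [SimpleRecord AbstractActor object] + [FancyAgent SimpleGraph AbstractActor LocalRecord AsyncCache object] + [SimpleGraph AbstractActor LocalRecord AsyncCache object] + [SimpleRecord FancyAgent SimpleGraph]
  take FancyAgent:  [AbstractActor object] + [FancyAgent SimpleGraph AbstractActor LocalRecord AsyncCache object] + [SimpleGraph AbstractActor LocalRecord AsyncCache object] + [FancyAgent SimpleGraph]
  take SimpleGraph:  [AbstractActor object] + [SimpleGraph AbstractActor LocalRecord AsyncCache object] + [SimpleGraph AbstractActor LocalRecord AsyncCache object] + [SimpleGraph]
  take AbstractActor:  [AbstractActor object] + [AbstractActor LocalRecord AsyncCache object] + [AbstractActor LocalRecord AsyncCache object]
  take LocalRecord:  [object] + [LocalRecord AsyncCache object] + [LocalRecord AsyncCache object]
  take AsyncCache:  [object] + [AsyncCache object] + [AsyncCache object]
  take object:  [object] + [object] + [object]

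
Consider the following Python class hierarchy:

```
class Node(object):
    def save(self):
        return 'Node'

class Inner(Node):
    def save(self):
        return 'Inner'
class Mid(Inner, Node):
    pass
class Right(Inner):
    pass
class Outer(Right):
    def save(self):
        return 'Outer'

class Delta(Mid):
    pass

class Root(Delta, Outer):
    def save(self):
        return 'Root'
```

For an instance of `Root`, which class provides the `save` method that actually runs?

L[Root] = Root + merge(L[Delta], L[Outer], [Delta Outer])
  take Delta:  [Delta Mid Inner Node object] + [Outer Right Inner Node object] + [Delta Outer]
  take Mid:  [Mid Inner Node object] + [Outer Right Inner Node object] + [Outer]
  take Outer:  [Inner Node object] + [Outer Right Inner Node object] + [Outer]
  take Right:  [Inner Node object] + [Right Inner Node object]
  take Inner:  [Inner Node object] + [Inner Node object]
  take Node:  [Node object] + [Node object]
  take object:  [object] + [object]
MRO: Root Delta Mid Outer Right Inner Node object
save is defined in: Inner, Node, Outer, Root. First along the MRO is Root.

Root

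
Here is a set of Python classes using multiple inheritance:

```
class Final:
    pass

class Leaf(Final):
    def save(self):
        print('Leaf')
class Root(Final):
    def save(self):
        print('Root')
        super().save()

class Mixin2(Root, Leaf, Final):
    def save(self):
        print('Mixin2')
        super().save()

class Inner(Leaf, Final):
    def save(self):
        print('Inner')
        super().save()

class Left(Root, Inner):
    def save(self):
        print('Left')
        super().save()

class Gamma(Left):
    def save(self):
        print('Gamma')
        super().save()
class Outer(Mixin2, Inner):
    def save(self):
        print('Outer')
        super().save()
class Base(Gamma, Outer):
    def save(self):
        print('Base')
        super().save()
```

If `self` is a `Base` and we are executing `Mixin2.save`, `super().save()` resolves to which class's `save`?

Root

L[Base] = Base + merge(L[Gamma], L[Outer], [Gamma Outer])
  take Gamma:  [Gamma Left Root Inner Leaf Final object] + [Outer Mixin2 Root Inner Leaf Final object] + [Gamma Outer]
  take Left:  [Left Root Inner Leaf Final object] + [Outer Mixin2 Root Inner Leaf Final object] + [Outer]
  take Outer:  [Root Inner Leaf Final object] + [Outer Mixin2 Root Inner Leaf Final object] + [Outer]
  take Mixin2:  [Root Inner Leaf Final object] + [Mixin2 Root Inner Leaf Final object]
  take Root:  [Root Inner Leaf Final object] + [Root Inner Leaf Final object]
  take Inner:  [Inner Leaf Final object] + [Inner Leaf Final object]
  take Leaf:  [Leaf Final object] + [Leaf Final object]
  take Final:  [Final object] + [Final object]
  take object:  [object] + [object]
MRO: Base Gamma Left Outer Mixin2 Root Inner Leaf Final object
super() in Mixin2.save on a Base instance goes to the class after Mixin2 in Base's MRO: Root.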